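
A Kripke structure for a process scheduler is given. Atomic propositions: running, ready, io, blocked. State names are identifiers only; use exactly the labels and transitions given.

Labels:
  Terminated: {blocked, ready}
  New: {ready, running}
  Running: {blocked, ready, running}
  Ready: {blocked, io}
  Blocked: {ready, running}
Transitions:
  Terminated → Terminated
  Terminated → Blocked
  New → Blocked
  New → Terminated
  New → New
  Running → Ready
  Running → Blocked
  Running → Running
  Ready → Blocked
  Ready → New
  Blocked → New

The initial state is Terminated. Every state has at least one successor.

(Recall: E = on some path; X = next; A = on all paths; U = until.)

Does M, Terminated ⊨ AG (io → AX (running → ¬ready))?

States satisfying io → AX (running → ¬ready): {Terminated, New, Running, Blocked}.
States satisfying AG (io → AX (running → ¬ready)): {Terminated, New, Blocked}.
Every state reachable from Terminated satisfies io → AX (running → ¬ready).
Terminated ∈ Sat(AG (io → AX (running → ¬ready))).

Satisfied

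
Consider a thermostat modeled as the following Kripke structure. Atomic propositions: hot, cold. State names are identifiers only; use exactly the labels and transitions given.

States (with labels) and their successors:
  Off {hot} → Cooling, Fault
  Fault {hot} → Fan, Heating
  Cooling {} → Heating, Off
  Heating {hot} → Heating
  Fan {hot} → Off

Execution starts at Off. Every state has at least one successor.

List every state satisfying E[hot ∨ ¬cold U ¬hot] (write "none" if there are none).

{Off, Fault, Cooling, Fan}

States satisfying hot ∨ ¬cold: {Off, Fault, Cooling, Heating, Fan}.
States satisfying ¬hot: {Cooling}.
States satisfying E[hot ∨ ¬cold U ¬hot]: {Off, Fault, Cooling, Fan}.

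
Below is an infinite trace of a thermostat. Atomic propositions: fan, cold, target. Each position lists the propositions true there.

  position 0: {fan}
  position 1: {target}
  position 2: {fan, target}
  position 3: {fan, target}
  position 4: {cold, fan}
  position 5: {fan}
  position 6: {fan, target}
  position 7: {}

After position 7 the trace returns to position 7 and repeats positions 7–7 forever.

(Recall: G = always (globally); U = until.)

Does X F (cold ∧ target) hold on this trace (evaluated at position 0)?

No

The position after 0 is 1; F (cold ∧ target) is false there.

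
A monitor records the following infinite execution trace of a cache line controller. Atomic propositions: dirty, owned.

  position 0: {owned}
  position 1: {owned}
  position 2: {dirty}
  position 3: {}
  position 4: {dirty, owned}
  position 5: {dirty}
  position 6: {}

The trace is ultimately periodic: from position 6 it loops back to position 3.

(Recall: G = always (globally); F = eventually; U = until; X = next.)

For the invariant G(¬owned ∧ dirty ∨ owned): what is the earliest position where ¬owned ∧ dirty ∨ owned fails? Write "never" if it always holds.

3

Check ¬owned ∧ dirty ∨ owned at each position in order: 0 ✓, 1 ✓, 2 ✓.
At position 3 the labels are {}, so ¬owned ∧ dirty ∨ owned is false there. This is the first violation.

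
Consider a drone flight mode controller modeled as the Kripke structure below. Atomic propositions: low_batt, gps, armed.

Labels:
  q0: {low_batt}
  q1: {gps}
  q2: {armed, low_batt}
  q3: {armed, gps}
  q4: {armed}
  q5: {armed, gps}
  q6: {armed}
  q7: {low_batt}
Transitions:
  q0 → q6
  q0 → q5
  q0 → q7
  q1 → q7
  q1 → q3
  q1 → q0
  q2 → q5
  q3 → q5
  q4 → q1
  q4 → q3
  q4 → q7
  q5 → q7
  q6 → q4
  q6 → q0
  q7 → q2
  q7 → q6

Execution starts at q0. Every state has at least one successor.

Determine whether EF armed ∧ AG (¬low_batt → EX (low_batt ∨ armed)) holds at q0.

States satisfying armed: {q2, q3, q4, q5, q6}.
States satisfying EF armed: {q0, q1, q2, q3, q4, q5, q6, q7}.
States satisfying ¬low_batt → EX (low_batt ∨ armed): {q0, q1, q2, q3, q4, q5, q6, q7}.
States satisfying AG (¬low_batt → EX (low_batt ∨ armed)): {q0, q1, q2, q3, q4, q5, q6, q7}.
States satisfying EF armed ∧ AG (¬low_batt → EX (low_batt ∨ armed)): {q0, q1, q2, q3, q4, q5, q6, q7}.
q0 ∈ Sat(EF armed ∧ AG (¬low_batt → EX (low_batt ∨ armed))).

Yes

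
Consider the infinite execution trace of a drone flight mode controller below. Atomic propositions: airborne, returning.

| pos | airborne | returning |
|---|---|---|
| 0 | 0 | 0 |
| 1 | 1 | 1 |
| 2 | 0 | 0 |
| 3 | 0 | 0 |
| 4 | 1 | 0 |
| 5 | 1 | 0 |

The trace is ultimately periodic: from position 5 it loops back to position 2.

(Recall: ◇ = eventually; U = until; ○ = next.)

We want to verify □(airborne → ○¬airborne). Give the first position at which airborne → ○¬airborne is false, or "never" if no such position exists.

Check airborne → ○¬airborne at each position in order: 0 ✓, 1 ✓, 2 ✓, 3 ✓.
At position 4 the labels are {airborne} and the next position 5 has {airborne}, so airborne → ○¬airborne is false there. This is the first violation.

4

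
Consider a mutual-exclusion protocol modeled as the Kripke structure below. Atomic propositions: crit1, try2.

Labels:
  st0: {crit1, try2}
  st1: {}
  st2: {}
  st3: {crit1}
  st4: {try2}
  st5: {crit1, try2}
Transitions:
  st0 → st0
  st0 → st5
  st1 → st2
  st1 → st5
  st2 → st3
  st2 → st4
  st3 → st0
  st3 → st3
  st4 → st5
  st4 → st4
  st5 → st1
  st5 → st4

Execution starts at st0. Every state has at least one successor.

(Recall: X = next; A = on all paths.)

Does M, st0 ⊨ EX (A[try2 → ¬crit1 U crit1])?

States satisfying A[try2 → ¬crit1 U crit1]: {st0, st3, st5}.
States satisfying EX (A[try2 → ¬crit1 U crit1]): {st0, st1, st2, st3, st4}.
st0 ∈ Sat(EX (A[try2 → ¬crit1 U crit1])).

Yes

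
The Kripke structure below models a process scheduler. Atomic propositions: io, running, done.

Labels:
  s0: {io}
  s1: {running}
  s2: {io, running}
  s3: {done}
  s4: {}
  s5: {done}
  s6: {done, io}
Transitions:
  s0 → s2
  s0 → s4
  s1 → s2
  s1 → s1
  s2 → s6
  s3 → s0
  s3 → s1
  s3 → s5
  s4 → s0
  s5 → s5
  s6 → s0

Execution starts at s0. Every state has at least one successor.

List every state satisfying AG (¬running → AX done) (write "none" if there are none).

{s5}

States satisfying ¬running → AX done: {s1, s2, s5}.
States satisfying AG (¬running → AX done): {s5}.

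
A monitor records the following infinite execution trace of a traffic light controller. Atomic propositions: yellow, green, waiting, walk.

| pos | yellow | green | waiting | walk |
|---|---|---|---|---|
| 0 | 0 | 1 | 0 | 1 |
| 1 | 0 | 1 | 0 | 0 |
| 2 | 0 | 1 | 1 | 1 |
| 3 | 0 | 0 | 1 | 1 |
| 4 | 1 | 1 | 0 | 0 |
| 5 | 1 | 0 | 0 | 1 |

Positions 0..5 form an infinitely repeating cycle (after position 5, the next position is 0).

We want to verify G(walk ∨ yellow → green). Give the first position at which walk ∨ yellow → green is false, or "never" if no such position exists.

3

Check walk ∨ yellow → green at each position in order: 0 ✓, 1 ✓, 2 ✓.
At position 3 the labels are {waiting, walk}, so walk ∨ yellow → green is false there. This is the first violation.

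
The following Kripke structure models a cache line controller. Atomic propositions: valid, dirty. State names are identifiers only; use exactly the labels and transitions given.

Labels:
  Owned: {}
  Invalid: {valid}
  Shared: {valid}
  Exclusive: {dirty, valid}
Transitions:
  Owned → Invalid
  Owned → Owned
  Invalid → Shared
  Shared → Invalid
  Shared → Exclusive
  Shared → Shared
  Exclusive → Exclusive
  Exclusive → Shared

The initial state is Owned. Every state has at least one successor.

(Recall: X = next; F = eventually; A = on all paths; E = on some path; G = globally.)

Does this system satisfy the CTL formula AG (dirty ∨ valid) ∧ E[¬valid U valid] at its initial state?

States satisfying dirty ∨ valid: {Invalid, Shared, Exclusive}.
States satisfying AG (dirty ∨ valid): {Invalid, Shared, Exclusive}.
States satisfying ¬valid: {Owned}.
States satisfying valid: {Invalid, Shared, Exclusive}.
States satisfying E[¬valid U valid]: {Owned, Invalid, Shared, Exclusive}.
States satisfying AG (dirty ∨ valid) ∧ E[¬valid U valid]: {Invalid, Shared, Exclusive}.
Owned ∉ Sat(AG (dirty ∨ valid) ∧ E[¬valid U valid]).

Violated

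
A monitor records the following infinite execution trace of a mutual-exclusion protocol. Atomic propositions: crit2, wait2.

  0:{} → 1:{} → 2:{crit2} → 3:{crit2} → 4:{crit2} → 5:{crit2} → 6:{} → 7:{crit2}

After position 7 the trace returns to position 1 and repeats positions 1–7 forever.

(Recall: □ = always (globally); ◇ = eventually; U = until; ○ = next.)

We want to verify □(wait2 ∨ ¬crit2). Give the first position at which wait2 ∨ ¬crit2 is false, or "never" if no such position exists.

Check wait2 ∨ ¬crit2 at each position in order: 0 ✓, 1 ✓.
At position 2 the labels are {crit2}, so wait2 ∨ ¬crit2 is false there. This is the first violation.

2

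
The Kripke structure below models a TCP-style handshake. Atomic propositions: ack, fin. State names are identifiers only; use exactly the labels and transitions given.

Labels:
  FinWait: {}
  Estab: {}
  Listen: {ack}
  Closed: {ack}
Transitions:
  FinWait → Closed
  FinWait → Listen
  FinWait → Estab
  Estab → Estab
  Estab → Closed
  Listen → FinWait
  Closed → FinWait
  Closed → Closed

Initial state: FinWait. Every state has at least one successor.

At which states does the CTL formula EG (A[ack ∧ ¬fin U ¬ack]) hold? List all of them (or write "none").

{FinWait, Estab, Listen}

States satisfying A[ack ∧ ¬fin U ¬ack]: {FinWait, Estab, Listen}.
States satisfying EG (A[ack ∧ ¬fin U ¬ack]): {FinWait, Estab, Listen}.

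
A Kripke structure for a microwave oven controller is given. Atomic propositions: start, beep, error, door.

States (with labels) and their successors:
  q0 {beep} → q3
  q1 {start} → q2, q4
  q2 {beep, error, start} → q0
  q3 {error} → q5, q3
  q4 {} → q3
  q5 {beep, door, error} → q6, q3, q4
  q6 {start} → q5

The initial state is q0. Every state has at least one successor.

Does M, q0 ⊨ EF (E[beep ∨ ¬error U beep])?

States satisfying E[beep ∨ ¬error U beep]: {q0, q1, q2, q5, q6}.
States satisfying EF (E[beep ∨ ¬error U beep]): {q0, q1, q2, q3, q4, q5, q6}.
Some path from q0 reaches a state where E[beep ∨ ¬error U beep] holds.
q0 ∈ Sat(EF (E[beep ∨ ¬error U beep])).

Yes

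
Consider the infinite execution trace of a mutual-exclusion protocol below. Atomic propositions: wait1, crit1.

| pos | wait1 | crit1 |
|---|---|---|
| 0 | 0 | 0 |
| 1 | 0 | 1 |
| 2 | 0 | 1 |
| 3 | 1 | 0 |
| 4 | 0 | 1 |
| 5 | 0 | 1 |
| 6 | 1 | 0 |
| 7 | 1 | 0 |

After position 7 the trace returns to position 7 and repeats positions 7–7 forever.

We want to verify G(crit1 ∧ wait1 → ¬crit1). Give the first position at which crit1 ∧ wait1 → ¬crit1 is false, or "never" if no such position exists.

never

crit1 ∧ wait1 → ¬crit1 holds at every position 0..7, and those are all the positions the trace ever visits, so the invariant G(crit1 ∧ wait1 → ¬crit1) is never violated.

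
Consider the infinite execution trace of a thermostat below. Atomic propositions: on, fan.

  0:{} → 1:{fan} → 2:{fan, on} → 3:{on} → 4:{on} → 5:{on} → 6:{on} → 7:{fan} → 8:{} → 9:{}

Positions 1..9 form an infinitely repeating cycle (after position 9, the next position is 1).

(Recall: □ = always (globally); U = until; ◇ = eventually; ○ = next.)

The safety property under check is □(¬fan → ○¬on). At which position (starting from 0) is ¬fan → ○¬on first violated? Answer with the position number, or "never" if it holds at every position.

Check ¬fan → ○¬on at each position in order: 0 ✓, 1 ✓, 2 ✓.
At position 3 the labels are {on} and the next position 4 has {on}, so ¬fan → ○¬on is false there. This is the first violation.

3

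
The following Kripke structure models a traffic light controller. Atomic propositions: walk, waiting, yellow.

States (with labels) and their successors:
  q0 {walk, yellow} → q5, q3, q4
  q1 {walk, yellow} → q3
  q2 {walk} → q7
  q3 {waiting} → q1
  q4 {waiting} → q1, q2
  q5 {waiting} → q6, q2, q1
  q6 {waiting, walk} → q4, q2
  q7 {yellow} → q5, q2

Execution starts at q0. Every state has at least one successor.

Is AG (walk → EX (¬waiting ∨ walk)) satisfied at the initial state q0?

States satisfying walk → EX (¬waiting ∨ walk): {q2, q3, q4, q5, q6, q7}.
States satisfying AG (walk → EX (¬waiting ∨ walk)): ∅.
q0 is reachable from q0 and violates walk → EX (¬waiting ∨ walk), so AG fails at q0.
q0 ∉ Sat(AG (walk → EX (¬waiting ∨ walk))).

Violated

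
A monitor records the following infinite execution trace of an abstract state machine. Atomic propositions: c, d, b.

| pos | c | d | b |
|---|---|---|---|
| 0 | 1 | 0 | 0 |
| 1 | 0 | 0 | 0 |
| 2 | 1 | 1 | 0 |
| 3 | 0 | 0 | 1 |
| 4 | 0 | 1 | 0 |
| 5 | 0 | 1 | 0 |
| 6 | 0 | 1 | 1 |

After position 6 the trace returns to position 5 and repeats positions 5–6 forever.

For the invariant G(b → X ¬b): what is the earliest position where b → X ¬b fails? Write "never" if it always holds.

never

b → X ¬b holds at every position 0..6, and those are all the positions the trace ever visits, so the invariant G(b → X ¬b) is never violated.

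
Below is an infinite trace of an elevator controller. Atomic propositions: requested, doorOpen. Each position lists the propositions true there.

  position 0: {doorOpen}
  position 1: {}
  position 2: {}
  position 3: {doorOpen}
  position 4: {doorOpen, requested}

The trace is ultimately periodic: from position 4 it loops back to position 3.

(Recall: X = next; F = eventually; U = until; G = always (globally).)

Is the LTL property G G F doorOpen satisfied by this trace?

G F doorOpen holds at every position 0..4, and those are all positions ever visited, so G G F doorOpen holds.

Holds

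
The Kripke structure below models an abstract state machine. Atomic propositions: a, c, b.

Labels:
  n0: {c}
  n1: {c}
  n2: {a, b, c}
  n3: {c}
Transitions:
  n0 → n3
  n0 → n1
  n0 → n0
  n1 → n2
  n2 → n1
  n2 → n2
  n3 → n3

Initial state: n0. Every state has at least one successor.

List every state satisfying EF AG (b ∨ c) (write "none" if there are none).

{n0, n1, n2, n3}

States satisfying AG (b ∨ c): {n0, n1, n2, n3}.
States satisfying EF AG (b ∨ c): {n0, n1, n2, n3}.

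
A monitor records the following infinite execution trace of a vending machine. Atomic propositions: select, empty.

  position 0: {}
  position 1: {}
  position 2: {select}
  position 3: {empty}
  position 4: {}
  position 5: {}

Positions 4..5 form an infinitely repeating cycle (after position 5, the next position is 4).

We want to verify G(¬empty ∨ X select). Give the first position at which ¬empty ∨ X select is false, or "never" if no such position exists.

3

Check ¬empty ∨ X select at each position in order: 0 ✓, 1 ✓, 2 ✓.
At position 3 the labels are {empty} and the next position 4 has {}, so ¬empty ∨ X select is false there. This is the first violation.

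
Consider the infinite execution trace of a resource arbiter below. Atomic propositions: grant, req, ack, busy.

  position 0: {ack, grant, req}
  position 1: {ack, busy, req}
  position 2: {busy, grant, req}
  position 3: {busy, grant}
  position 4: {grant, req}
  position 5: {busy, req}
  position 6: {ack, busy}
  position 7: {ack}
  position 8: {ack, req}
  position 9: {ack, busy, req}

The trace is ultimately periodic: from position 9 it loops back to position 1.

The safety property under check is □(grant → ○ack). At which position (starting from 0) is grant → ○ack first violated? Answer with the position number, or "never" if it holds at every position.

2

Check grant → ○ack at each position in order: 0 ✓, 1 ✓.
At position 2 the labels are {busy, grant, req} and the next position 3 has {busy, grant}, so grant → ○ack is false there. This is the first violation.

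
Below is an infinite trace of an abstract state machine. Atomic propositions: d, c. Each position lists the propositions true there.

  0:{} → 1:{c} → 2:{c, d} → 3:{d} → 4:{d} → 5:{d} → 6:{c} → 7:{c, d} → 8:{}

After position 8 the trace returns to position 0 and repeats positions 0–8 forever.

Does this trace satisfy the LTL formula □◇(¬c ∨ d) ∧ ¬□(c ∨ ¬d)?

◇(¬c ∨ d) holds at every position 0..8, and those are all positions ever visited, so □◇(¬c ∨ d) holds.
At position 0: □◇(¬c ∨ d) is true; ¬□(c ∨ ¬d) is true; so □◇(¬c ∨ d) ∧ ¬□(c ∨ ¬d) is true.

Yes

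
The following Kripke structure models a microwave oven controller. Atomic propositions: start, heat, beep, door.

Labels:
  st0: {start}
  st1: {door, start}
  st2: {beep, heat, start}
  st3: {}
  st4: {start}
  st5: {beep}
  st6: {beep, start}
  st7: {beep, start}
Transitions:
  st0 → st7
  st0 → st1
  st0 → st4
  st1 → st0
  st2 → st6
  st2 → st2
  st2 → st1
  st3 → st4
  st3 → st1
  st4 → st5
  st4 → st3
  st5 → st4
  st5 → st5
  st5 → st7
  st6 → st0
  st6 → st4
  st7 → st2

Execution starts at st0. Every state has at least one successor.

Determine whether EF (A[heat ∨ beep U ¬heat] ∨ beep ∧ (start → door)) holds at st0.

Yes

States satisfying A[heat ∨ beep U ¬heat] ∨ beep ∧ (start → door): {st0, st1, st3, st4, st5, st6, st7}.
States satisfying EF (A[heat ∨ beep U ¬heat] ∨ beep ∧ (start → door)): {st0, st1, st2, st3, st4, st5, st6, st7}.
Some path from st0 reaches a state where A[heat ∨ beep U ¬heat] ∨ beep ∧ (start → door) holds.
st0 ∈ Sat(EF (A[heat ∨ beep U ¬heat] ∨ beep ∧ (start → door))).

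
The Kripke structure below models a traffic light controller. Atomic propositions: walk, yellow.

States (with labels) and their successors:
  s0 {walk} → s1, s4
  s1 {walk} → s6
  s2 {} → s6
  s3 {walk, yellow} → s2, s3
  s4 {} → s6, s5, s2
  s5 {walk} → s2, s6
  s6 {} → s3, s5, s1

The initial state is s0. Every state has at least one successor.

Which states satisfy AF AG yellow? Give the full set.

none

States satisfying AG yellow: ∅.
States satisfying AF AG yellow: ∅.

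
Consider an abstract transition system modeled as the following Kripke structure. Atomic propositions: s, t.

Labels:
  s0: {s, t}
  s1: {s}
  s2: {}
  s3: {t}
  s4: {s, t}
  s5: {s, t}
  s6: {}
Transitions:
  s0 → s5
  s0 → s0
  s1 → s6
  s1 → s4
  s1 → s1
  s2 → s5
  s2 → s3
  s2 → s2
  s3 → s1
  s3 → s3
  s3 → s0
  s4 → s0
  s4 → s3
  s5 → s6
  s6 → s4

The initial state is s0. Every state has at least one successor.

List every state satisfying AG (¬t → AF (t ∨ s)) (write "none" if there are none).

States satisfying ¬t → AF (t ∨ s): {s0, s1, s3, s4, s5, s6}.
States satisfying AG (¬t → AF (t ∨ s)): {s0, s1, s3, s4, s5, s6}.

{s0, s1, s3, s4, s5, s6}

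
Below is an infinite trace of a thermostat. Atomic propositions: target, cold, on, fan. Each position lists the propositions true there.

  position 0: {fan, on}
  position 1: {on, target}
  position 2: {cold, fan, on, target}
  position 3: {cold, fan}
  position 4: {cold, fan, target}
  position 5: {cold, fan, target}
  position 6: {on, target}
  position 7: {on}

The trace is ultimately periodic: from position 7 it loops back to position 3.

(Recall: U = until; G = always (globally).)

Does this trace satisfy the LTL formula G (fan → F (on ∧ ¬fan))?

fan → F (on ∧ ¬fan) holds at every position 0..7, and those are all positions ever visited, so G (fan → F (on ∧ ¬fan)) holds.
Positions where fan holds: 0, 2, 3, 4, 5.
Check F (on ∧ ¬fan) at each: 0→ok, 2→ok, 3→ok, 4→ok, 5→ok.

Satisfied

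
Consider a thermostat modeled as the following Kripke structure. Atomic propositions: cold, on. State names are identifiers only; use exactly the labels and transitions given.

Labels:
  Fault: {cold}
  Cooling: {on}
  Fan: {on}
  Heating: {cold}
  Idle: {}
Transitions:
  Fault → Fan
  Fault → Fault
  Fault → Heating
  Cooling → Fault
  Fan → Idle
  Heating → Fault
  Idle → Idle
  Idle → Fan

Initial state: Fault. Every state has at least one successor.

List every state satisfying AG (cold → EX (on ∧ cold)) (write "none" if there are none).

{Fan, Idle}

States satisfying cold → EX (on ∧ cold): {Cooling, Fan, Idle}.
States satisfying AG (cold → EX (on ∧ cold)): {Fan, Idle}.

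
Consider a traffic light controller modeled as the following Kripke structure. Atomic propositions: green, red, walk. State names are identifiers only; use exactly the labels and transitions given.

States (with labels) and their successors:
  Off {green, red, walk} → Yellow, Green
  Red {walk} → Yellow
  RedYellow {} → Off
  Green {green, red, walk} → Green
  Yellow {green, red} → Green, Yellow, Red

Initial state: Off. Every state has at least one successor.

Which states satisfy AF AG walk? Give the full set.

{Green}

States satisfying AG walk: {Green}.
States satisfying AF AG walk: {Green}.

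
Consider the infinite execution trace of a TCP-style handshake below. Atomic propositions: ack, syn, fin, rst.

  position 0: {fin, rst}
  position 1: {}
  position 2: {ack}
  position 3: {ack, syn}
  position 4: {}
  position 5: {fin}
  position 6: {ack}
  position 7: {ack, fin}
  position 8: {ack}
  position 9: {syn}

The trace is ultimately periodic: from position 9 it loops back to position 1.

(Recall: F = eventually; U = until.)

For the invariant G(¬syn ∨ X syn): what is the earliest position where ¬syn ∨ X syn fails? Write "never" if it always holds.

3

Check ¬syn ∨ X syn at each position in order: 0 ✓, 1 ✓, 2 ✓.
At position 3 the labels are {ack, syn} and the next position 4 has {}, so ¬syn ∨ X syn is false there. This is the first violation.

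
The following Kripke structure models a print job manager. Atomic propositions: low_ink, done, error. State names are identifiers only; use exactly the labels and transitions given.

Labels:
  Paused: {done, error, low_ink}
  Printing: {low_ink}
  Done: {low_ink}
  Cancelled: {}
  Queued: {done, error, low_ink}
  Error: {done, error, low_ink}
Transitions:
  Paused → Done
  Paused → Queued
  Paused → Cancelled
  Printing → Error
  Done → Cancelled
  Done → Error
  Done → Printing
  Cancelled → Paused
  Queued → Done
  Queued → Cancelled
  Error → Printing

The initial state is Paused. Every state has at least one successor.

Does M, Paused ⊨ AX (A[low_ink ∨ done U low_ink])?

No

States satisfying A[low_ink ∨ done U low_ink]: {Paused, Printing, Done, Queued, Error}.
States satisfying AX (A[low_ink ∨ done U low_ink]): {Printing, Cancelled, Error}.
Paused ∉ Sat(AX (A[low_ink ∨ done U low_ink])).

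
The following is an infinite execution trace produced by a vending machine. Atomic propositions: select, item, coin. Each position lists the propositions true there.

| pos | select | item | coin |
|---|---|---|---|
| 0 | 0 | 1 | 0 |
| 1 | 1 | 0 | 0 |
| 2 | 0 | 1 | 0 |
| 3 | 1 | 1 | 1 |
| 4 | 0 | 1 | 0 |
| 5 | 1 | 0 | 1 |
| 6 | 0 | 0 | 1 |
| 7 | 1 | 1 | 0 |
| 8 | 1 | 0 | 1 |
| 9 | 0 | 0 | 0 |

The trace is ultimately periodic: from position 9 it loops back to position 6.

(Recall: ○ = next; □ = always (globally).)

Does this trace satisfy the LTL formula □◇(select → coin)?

◇(select → coin) holds at every position 0..9, and those are all positions ever visited, so □◇(select → coin) holds.

Satisfied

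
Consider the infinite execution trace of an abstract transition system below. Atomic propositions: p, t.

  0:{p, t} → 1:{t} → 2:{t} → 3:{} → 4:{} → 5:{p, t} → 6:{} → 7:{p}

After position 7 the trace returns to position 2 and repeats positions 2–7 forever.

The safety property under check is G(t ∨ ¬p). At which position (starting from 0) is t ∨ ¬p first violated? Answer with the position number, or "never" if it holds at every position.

Check t ∨ ¬p at each position in order: 0 ✓, 1 ✓, 2 ✓, 3 ✓, 4 ✓, 5 ✓, 6 ✓.
At position 7 the labels are {p}, so t ∨ ¬p is false there. This is the first violation.

7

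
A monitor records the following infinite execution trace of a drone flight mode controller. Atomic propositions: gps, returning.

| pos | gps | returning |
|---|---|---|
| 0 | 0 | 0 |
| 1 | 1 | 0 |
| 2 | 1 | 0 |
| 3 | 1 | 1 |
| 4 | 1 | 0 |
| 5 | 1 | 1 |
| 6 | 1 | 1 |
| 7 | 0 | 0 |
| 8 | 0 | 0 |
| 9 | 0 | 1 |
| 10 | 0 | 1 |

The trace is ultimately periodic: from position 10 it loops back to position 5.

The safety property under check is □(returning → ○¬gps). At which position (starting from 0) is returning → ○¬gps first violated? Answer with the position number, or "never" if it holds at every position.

Check returning → ○¬gps at each position in order: 0 ✓, 1 ✓, 2 ✓.
At position 3 the labels are {gps, returning} and the next position 4 has {gps}, so returning → ○¬gps is false there. This is the first violation.

3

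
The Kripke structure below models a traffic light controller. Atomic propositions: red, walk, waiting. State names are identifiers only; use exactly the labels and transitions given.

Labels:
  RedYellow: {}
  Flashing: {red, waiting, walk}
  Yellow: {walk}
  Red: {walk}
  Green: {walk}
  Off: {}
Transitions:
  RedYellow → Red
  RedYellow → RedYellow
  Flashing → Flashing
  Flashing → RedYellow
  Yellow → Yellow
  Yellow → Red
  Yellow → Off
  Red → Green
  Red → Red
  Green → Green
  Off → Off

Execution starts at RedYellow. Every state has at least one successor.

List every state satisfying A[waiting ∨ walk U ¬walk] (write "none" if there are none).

States satisfying waiting ∨ walk: {Flashing, Yellow, Red, Green}.
States satisfying ¬walk: {RedYellow, Off}.
States satisfying A[waiting ∨ walk U ¬walk]: {RedYellow, Off}.

{RedYellow, Off}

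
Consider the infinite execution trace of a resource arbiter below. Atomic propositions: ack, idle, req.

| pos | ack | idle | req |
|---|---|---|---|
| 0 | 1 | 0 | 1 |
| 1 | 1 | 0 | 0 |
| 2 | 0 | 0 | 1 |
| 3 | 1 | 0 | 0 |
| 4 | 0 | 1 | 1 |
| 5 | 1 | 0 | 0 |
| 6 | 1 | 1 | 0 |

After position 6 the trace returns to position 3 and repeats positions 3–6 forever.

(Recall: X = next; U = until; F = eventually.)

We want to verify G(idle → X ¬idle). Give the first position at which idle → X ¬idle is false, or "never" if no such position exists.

never

idle → X ¬idle holds at every position 0..6, and those are all the positions the trace ever visits, so the invariant G(idle → X ¬idle) is never violated.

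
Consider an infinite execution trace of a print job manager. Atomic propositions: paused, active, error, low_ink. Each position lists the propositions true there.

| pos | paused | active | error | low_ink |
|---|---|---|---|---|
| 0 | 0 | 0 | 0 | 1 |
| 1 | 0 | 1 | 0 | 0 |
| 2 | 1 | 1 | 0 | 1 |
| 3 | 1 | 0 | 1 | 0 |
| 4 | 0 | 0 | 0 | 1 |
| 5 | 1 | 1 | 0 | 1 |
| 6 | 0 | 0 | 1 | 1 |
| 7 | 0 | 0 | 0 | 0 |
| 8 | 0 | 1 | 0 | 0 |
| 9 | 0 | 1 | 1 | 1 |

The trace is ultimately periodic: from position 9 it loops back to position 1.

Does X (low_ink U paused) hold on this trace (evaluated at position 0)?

The position after 0 is 1; low_ink U paused is false there.

No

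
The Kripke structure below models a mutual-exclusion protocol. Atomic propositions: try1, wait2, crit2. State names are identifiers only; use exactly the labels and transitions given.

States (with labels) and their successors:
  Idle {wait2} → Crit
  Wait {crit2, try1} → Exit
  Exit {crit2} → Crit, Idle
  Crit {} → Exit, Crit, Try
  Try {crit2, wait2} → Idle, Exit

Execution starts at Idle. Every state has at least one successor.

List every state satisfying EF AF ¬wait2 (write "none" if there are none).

{Idle, Wait, Exit, Crit, Try}

States satisfying AF ¬wait2: {Idle, Wait, Exit, Crit, Try}.
States satisfying EF AF ¬wait2: {Idle, Wait, Exit, Crit, Try}.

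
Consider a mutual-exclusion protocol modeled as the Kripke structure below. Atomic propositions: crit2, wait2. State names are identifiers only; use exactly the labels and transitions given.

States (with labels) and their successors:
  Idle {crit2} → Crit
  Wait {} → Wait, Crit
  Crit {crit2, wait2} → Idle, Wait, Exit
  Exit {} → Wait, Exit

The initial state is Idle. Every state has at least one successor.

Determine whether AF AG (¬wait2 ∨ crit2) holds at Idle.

States satisfying AG (¬wait2 ∨ crit2): {Idle, Wait, Crit, Exit}.
States satisfying AF AG (¬wait2 ∨ crit2): {Idle, Wait, Crit, Exit}.
Idle ∈ Sat(AF AG (¬wait2 ∨ crit2)).

Holds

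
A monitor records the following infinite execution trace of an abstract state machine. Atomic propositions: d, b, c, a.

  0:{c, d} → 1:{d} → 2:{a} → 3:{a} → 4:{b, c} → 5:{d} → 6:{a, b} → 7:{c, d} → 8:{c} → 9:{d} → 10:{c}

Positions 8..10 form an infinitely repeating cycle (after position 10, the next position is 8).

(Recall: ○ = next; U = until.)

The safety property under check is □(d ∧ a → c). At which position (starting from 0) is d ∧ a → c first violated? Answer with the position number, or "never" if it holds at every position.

d ∧ a → c holds at every position 0..10, and those are all the positions the trace ever visits, so the invariant □(d ∧ a → c) is never violated.

never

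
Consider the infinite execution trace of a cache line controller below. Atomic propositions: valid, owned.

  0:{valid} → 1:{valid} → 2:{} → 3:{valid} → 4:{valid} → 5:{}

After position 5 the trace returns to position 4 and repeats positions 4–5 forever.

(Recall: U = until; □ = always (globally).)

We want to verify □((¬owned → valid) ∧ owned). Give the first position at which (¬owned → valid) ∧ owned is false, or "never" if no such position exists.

At position 0 the labels are {valid}, so (¬owned → valid) ∧ owned is false there. This is the first violation.

0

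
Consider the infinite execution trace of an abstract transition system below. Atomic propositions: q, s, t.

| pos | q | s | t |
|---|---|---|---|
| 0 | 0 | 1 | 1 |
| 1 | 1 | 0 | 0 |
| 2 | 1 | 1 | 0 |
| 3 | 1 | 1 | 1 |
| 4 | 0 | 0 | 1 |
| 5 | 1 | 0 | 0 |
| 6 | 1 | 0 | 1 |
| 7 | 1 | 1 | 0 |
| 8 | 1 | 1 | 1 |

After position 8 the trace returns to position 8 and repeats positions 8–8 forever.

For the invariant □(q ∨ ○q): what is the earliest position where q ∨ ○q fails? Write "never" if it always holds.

q ∨ ○q holds at every position 0..8, and those are all the positions the trace ever visits, so the invariant □(q ∨ ○q) is never violated.

never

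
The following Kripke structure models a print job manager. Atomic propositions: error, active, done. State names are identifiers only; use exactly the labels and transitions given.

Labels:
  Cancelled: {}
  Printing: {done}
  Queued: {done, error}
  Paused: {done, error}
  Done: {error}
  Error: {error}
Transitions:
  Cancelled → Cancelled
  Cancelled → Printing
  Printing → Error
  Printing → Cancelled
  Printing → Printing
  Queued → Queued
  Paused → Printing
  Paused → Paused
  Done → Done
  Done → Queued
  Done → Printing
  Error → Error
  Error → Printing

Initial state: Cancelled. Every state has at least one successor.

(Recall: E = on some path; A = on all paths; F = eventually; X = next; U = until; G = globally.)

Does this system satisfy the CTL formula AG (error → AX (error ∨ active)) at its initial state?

Does not hold

States satisfying error → AX (error ∨ active): {Cancelled, Printing, Queued}.
States satisfying AG (error → AX (error ∨ active)): {Queued}.
Error is reachable from Cancelled and violates error → AX (error ∨ active), so AG fails at Cancelled.
Cancelled ∉ Sat(AG (error → AX (error ∨ active))).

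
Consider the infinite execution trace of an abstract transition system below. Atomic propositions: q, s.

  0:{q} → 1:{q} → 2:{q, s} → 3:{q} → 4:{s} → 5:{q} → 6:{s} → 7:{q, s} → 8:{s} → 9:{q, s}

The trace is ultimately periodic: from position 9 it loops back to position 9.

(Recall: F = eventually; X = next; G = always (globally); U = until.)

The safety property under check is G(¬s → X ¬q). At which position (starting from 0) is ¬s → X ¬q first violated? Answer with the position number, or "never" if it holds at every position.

At position 0 the labels are {q} and the next position 1 has {q}, so ¬s → X ¬q is false there. This is the first violation.

0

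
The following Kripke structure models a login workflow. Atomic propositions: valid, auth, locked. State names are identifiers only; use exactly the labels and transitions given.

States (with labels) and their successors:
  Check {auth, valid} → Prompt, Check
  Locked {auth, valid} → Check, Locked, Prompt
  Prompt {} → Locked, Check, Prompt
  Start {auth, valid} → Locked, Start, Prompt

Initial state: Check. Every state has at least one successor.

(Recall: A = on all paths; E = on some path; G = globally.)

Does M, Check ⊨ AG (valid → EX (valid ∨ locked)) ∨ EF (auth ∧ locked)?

States satisfying valid → EX (valid ∨ locked): {Check, Locked, Prompt, Start}.
States satisfying AG (valid → EX (valid ∨ locked)): {Check, Locked, Prompt, Start}.
States satisfying auth ∧ locked: ∅.
States satisfying EF (auth ∧ locked): ∅.
States satisfying AG (valid → EX (valid ∨ locked)) ∨ EF (auth ∧ locked): {Check, Locked, Prompt, Start}.
Check ∈ Sat(AG (valid → EX (valid ∨ locked)) ∨ EF (auth ∧ locked)).

Satisfied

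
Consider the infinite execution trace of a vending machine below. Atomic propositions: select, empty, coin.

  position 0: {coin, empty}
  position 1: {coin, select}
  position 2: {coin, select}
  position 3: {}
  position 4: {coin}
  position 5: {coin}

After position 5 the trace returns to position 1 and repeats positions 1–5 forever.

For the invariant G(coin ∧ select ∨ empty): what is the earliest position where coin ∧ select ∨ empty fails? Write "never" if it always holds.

Check coin ∧ select ∨ empty at each position in order: 0 ✓, 1 ✓, 2 ✓.
At position 3 the labels are {}, so coin ∧ select ∨ empty is false there. This is the first violation.

3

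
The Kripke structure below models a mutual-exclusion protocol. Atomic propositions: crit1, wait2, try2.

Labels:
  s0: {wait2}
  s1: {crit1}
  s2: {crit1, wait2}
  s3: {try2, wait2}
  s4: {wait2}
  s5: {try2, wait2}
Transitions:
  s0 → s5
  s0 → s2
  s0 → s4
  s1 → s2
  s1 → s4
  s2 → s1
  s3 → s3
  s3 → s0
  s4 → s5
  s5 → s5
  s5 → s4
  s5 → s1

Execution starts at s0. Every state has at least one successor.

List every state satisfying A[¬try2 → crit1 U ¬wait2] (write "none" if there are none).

{s1, s2}

States satisfying ¬try2 → crit1: {s1, s2, s3, s5}.
States satisfying ¬wait2: {s1}.
States satisfying A[¬try2 → crit1 U ¬wait2]: {s1, s2}.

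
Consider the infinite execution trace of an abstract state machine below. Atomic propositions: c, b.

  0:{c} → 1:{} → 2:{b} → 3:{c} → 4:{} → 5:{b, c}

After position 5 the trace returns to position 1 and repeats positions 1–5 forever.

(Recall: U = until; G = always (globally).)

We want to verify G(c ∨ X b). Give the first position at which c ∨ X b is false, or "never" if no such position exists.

Check c ∨ X b at each position in order: 0 ✓, 1 ✓.
At position 2 the labels are {b} and the next position 3 has {c}, so c ∨ X b is false there. This is the first violation.

2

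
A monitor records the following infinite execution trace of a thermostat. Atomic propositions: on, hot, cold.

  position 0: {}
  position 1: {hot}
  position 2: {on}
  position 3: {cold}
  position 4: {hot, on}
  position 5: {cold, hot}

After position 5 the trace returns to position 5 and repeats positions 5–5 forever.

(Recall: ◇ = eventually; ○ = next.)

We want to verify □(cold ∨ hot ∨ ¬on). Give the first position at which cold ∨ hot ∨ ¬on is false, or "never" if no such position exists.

Check cold ∨ hot ∨ ¬on at each position in order: 0 ✓, 1 ✓.
At position 2 the labels are {on}, so cold ∨ hot ∨ ¬on is false there. This is the first violation.

2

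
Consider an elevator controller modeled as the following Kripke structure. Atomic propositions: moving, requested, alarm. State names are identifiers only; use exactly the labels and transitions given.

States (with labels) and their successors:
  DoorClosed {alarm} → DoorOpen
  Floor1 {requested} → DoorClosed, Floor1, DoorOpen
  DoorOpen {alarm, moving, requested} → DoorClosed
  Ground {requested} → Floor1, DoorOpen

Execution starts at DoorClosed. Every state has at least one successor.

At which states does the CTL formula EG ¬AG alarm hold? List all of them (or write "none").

States satisfying ¬AG alarm: {Floor1, Ground}.
States satisfying EG ¬AG alarm: {Floor1, Ground}.

{Floor1, Ground}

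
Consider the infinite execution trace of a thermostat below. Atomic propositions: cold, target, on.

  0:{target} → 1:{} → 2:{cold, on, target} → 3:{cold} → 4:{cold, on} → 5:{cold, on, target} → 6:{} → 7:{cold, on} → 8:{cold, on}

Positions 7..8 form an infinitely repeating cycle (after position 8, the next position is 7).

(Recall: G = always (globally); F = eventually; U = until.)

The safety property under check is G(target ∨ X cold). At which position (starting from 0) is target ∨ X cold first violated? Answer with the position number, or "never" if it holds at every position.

never

target ∨ X cold holds at every position 0..8, and those are all the positions the trace ever visits, so the invariant G(target ∨ X cold) is never violated.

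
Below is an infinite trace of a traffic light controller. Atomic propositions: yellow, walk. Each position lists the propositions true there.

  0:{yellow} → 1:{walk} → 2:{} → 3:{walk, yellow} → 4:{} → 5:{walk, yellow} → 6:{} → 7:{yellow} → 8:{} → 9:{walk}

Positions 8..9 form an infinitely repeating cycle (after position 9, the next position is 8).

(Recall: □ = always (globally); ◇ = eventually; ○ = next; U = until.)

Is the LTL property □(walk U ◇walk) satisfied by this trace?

walk U ◇walk holds at every position 0..9, and those are all positions ever visited, so □(walk U ◇walk) holds.

Satisfied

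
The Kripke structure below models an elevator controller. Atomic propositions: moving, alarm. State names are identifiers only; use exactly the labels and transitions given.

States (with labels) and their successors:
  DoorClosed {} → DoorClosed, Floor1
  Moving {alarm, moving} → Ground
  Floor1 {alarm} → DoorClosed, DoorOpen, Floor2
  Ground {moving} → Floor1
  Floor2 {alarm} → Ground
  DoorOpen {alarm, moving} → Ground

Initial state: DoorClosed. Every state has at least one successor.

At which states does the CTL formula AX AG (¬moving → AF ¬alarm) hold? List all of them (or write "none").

{DoorClosed, Moving, Floor1, Ground, Floor2, DoorOpen}

States satisfying AG (¬moving → AF ¬alarm): {DoorClosed, Moving, Floor1, Ground, Floor2, DoorOpen}.
States satisfying AX AG (¬moving → AF ¬alarm): {DoorClosed, Moving, Floor1, Ground, Floor2, DoorOpen}.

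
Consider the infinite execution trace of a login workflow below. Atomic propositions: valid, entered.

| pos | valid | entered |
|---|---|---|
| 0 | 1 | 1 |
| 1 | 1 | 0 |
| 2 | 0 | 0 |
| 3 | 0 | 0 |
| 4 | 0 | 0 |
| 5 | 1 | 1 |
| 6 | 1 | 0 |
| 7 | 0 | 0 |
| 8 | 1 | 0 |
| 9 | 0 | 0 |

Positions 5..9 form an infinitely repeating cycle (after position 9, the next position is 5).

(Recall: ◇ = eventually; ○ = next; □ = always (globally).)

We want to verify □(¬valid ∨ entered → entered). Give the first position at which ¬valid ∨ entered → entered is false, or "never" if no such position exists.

2

Check ¬valid ∨ entered → entered at each position in order: 0 ✓, 1 ✓.
At position 2 the labels are {}, so ¬valid ∨ entered → entered is false there. This is the first violation.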